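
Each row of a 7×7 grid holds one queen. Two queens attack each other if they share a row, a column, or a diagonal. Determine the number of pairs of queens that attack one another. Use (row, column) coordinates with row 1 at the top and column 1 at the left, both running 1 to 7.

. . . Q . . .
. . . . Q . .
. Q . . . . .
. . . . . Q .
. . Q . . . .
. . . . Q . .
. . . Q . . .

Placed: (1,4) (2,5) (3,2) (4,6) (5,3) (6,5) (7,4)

6

Same column: (1,4)–(7,4) (column 4); (2,5)–(6,5) (column 5).
Same diagonal: (1,4)–(2,5) (|1−2| = |4−5| = 1); (1,4)–(3,2) (|1−3| = |4−2| = 2); (3,2)–(6,5) (|3−6| = |2−5| = 3); (6,5)–(7,4) (|6−7| = |5−4| = 1).
Total attacking pairs: 6.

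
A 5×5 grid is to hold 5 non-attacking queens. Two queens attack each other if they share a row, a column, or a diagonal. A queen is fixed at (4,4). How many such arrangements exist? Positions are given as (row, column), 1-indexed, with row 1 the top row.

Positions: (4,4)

2

Branch on row 1: col 2 → 0; col 3 → 1; col 5 → 1.
Sum: 0 + 1 + 1 = 2.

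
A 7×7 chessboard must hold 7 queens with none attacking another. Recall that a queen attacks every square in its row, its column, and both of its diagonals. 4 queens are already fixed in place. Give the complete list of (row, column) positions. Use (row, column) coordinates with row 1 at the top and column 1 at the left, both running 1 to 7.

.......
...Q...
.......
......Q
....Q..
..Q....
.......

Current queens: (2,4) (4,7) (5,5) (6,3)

(1,6) (2,4) (3,2) (4,7) (5,5) (6,3) (7,1)

Row 1: attacked by (2,4)→{3,4,5}; (4,7)→{4,7}; (5,5)→{1,5}; (6,3)→{3}. Safe: 2, 6. Place at column 6.
Row 3: attacked by (1,6)→{4,6}; (2,4)→{3,4,5}; (4,7)→{6,7}; (5,5)→{3,5,7}; (6,3)→{3,6}. Safe: 1, 2. Place at column 2.
Row 7: attacked by (1,6)→{6}; (2,4)→{4}; (3,2)→{2,6}; (4,7)→{4,7}; (5,5)→{3,5,7}; (6,3)→{2,3,4}. Safe: 1. Place at column 1.
Columns [6, 4, 2, 7, 5, 3, 1], r−c [-5, -2, 1, -3, 0, 3, 6], r+c [7, 6, 5, 11, 10, 9, 8] are all distinct, so no two queens attack.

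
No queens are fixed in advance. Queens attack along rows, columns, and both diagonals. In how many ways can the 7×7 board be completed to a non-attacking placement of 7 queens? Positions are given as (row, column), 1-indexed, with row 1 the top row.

40

Branch on row 1: col 1 → 4; col 2 → 7; col 3 → 6; col 4 → 6; col 5 → 6; col 6 → 7; col 7 → 4.
Sum: 4 + 7 + 6 + 6 + 6 + 7 + 4 = 40.
(This is the classic 7-queens count.)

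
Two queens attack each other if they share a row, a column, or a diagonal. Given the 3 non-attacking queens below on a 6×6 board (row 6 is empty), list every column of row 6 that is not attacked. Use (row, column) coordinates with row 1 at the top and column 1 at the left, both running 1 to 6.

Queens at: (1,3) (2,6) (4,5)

columns 1, 4

(1,3) attacks row 6 at column 3.
(2,6) attacks row 6 at column 6 and diagonals 2.
(4,5) attacks row 6 at column 5 and diagonals 3.
Attacked columns: {2, 3, 5, 6}. Safe: {1, 4}.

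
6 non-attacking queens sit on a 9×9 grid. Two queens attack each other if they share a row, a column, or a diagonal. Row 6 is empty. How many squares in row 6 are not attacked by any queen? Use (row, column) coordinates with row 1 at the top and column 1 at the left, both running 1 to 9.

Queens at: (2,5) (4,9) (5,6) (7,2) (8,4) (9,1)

1

(2,5) attacks row 6 at column 5 and diagonals 1, 9.
(4,9) attacks row 6 at column 9 and diagonals 7.
(5,6) attacks row 6 at column 6 and diagonals 5, 7.
(7,2) attacks row 6 at column 2 and diagonals 1, 3.
(8,4) attacks row 6 at column 4 and diagonals 2, 6.
(9,1) attacks row 6 at column 1 and diagonals 4.
Attacked columns: {1, 2, 3, 4, 5, 6, 7, 9}. Safe: {8}.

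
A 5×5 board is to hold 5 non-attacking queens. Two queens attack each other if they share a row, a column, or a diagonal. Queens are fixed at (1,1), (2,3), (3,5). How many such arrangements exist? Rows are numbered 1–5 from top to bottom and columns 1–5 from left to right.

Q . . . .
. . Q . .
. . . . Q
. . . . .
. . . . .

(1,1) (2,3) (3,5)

1

Branch on row 4: col 2 → 1.
Sum: 1 = 1.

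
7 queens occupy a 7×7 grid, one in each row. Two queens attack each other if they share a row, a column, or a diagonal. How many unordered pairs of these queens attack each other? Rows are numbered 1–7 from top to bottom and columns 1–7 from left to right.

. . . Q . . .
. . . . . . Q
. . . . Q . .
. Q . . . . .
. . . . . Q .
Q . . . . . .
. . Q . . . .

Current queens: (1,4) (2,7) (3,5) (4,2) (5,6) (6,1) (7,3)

All columns are distinct and no two queens satisfy |Δrow| = |Δcol|, so no pair attacks.

0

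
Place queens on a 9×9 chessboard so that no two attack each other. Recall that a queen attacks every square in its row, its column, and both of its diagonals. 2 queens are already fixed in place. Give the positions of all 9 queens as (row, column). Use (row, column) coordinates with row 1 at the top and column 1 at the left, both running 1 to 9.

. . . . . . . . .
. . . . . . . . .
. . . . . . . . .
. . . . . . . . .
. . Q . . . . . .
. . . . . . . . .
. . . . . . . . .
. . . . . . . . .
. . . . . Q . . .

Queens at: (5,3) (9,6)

(1,1) (2,7) (3,4) (4,8) (5,3) (6,5) (7,9) (8,2) (9,6)

Row 1: attacked by (5,3)→{3,7}; (9,6)→{6}. Safe: 1, 2, 4, 5, 8, 9. Place at column 1.
Row 2: attacked by (1,1)→{1,2}; (5,3)→{3,6}; (9,6)→{6}. Safe: 4, 5, 7, 8, 9. Place at column 7.
Row 3: attacked by (1,1)→{1,3}; (2,7)→{6,7,8}; (5,3)→{1,3,5}; (9,6)→{6}. Safe: 2, 4, 9. Place at column 4.
Row 4: attacked by (1,1)→{1,4}; (2,7)→{5,7,9}; (3,4)→{3,4,5}; (5,3)→{2,3,4}; (9,6)→{1,6}. Safe: 8. Place at column 8.
Row 6: attacked by (1,1)→{1,6}; (2,7)→{3,7}; (3,4)→{1,4,7}; (4,8)→{6,8}; (5,3)→{2,3,4}; (9,6)→{3,6,9}. Safe: 5. Place at column 5.
Row 7: attacked by (1,1)→{1,7}; (2,7)→{2,7}; (3,4)→{4,8}; (4,8)→{5,8}; (5,3)→{1,3,5}; (6,5)→{4,5,6}; (9,6)→{4,6,8}. Safe: 9. Place at column 9.
Row 8: attacked by (1,1)→{1,8}; (2,7)→{1,7}; (3,4)→{4,9}; (4,8)→{4,8}; (5,3)→{3,6}; (6,5)→{3,5,7}; (7,9)→{8,9}; (9,6)→{5,6,7}. Safe: 2. Place at column 2.
Columns [1, 7, 4, 8, 3, 5, 9, 2, 6], r−c [0, -5, -1, -4, 2, 1, -2, 6, 3], r+c [2, 9, 7, 12, 8, 11, 16, 10, 15] are all distinct, so no two queens attack.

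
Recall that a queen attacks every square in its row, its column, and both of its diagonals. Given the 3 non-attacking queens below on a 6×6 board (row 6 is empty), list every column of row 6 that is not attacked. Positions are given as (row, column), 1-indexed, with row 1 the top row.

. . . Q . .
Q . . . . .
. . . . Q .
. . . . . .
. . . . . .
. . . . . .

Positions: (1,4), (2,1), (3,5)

(1,4) attacks row 6 at column 4.
(2,1) attacks row 6 at column 1 and diagonals 5.
(3,5) attacks row 6 at column 5 and diagonals 2.
Attacked columns: {1, 2, 4, 5}. Safe: {3, 6}.

columns 3, 6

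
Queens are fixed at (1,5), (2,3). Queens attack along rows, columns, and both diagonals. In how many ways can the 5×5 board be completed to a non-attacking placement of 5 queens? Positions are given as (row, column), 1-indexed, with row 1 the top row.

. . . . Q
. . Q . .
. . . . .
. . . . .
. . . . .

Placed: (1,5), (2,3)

Branch on row 3: col 1 → 1.
Sum: 1 = 1.

1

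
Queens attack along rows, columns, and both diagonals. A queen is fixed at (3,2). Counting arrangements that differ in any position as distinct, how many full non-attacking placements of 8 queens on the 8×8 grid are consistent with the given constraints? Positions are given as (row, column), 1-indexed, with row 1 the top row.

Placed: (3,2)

Branch on row 1: col 1 → 0; col 3 → 7; col 5 → 3; col 6 → 2; col 7 → 2; col 8 → 0.
Sum: 0 + 7 + 3 + 2 + 2 + 0 = 14.

14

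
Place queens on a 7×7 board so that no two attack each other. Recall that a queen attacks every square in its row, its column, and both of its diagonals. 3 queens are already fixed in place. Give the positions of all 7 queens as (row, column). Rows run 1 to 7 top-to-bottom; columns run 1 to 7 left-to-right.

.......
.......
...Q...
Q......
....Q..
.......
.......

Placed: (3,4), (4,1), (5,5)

Row 1: attacked by (3,4)→{2,4,6}; (4,1)→{1,4}; (5,5)→{1,5}. Safe: 3, 7. Place at column 3.
Row 2: attacked by (1,3)→{2,3,4}; (3,4)→{3,4,5}; (4,1)→{1,3}; (5,5)→{2,5}. Safe: 6, 7. Place at column 7.
Row 6: attacked by (1,3)→{3}; (2,7)→{3,7}; (3,4)→{1,4,7}; (4,1)→{1,3}; (5,5)→{4,5,6}. Safe: 2. Place at column 2.
Row 7: attacked by (1,3)→{3}; (2,7)→{2,7}; (3,4)→{4}; (4,1)→{1,4}; (5,5)→{3,5,7}; (6,2)→{1,2,3}. Safe: 6. Place at column 6.
Columns [3, 7, 4, 1, 5, 2, 6], r−c [-2, -5, -1, 3, 0, 4, 1], r+c [4, 9, 7, 5, 10, 8, 13] are all distinct, so no two queens attack.

(1,3) (2,7) (3,4) (4,1) (5,5) (6,2) (7,6)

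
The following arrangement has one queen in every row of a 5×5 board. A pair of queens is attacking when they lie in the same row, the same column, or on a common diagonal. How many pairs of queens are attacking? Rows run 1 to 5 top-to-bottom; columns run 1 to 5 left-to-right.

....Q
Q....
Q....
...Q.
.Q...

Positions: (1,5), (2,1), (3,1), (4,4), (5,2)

1

Same column: (2,1)–(3,1) (column 1).
Total attacking pairs: 1.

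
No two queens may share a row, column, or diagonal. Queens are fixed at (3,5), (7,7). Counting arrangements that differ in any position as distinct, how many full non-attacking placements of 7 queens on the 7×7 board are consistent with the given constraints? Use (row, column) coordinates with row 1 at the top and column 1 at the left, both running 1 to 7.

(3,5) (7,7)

Branch on row 1: col 2 → 0; col 4 → 1; col 6 → 0.
Sum: 0 + 1 + 0 = 1.

1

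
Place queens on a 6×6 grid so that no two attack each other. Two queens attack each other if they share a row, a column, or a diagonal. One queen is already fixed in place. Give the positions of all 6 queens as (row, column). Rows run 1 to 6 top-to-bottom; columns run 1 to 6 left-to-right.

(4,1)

Row 1: attacked by (4,1)→{1,4}. Safe: 2, 3, 5, 6. Place at column 2.
Row 2: attacked by (1,2)→{1,2,3}; (4,1)→{1,3}. Safe: 4, 5, 6. Place at column 4.
Row 3: attacked by (1,2)→{2,4}; (2,4)→{3,4,5}; (4,1)→{1,2}. Safe: 6. Place at column 6.
Row 5: attacked by (1,2)→{2,6}; (2,4)→{1,4}; (3,6)→{4,6}; (4,1)→{1,2}. Safe: 3, 5. Place at column 3.
Row 6: attacked by (1,2)→{2}; (2,4)→{4}; (3,6)→{3,6}; (4,1)→{1,3}; (5,3)→{2,3,4}. Safe: 5. Place at column 5.
Columns [2, 4, 6, 1, 3, 5], r−c [-1, -2, -3, 3, 2, 1], r+c [3, 6, 9, 5, 8, 11] are all distinct, so no two queens attack.

(1,2) (2,4) (3,6) (4,1) (5,3) (6,5)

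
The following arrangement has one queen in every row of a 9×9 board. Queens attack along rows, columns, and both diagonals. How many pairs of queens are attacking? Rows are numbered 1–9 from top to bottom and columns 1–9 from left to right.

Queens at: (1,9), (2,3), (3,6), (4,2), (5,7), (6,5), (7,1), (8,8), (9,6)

1

Same column: (3,6)–(9,6) (column 6).
Total attacking pairs: 1.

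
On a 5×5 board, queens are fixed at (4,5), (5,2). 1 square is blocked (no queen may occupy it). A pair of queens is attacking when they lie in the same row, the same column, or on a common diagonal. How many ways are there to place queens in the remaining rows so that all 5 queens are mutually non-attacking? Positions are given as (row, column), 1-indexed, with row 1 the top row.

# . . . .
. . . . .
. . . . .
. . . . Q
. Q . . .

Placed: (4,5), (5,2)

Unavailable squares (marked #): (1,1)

1

Branch on row 1: col 3 → 0; col 4 → 1.
Sum: 0 + 1 = 1.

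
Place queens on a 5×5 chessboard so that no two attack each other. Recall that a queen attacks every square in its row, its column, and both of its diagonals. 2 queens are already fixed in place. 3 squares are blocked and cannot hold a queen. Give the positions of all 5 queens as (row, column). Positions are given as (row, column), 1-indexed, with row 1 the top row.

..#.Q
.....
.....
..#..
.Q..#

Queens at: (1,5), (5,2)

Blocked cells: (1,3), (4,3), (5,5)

(1,5) (2,3) (3,1) (4,4) (5,2)

Row 2: attacked by (1,5)→{4,5}; (5,2)→{2,5}. Safe: 1, 3. Place at column 3.
Row 3: attacked by (1,5)→{3,5}; (2,3)→{2,3,4}; (5,2)→{2,4}. Safe: 1. Place at column 1.
Row 4: attacked by (1,5)→{2,5}; (2,3)→{1,3,5}; (3,1)→{1,2}; (5,2)→{1,2,3}. Blocked: 3. Safe: 4. Place at column 4.
Columns [5, 3, 1, 4, 2], r−c [-4, -1, 2, 0, 3], r+c [6, 5, 4, 8, 7] are all distinct, so no two queens attack.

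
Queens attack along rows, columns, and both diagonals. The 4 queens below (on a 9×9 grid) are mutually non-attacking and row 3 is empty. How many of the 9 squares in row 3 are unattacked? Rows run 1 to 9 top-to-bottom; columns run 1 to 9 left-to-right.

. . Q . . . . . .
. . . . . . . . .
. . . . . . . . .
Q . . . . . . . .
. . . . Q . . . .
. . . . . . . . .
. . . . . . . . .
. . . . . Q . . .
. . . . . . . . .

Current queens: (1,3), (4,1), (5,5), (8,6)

(1,3) attacks row 3 at column 3 and diagonals 1, 5.
(4,1) attacks row 3 at column 1 and diagonals 2.
(5,5) attacks row 3 at column 5 and diagonals 3, 7.
(8,6) attacks row 3 at column 6 and diagonals 1.
Attacked columns: {1, 2, 3, 5, 6, 7}. Safe: {4, 8, 9}.

3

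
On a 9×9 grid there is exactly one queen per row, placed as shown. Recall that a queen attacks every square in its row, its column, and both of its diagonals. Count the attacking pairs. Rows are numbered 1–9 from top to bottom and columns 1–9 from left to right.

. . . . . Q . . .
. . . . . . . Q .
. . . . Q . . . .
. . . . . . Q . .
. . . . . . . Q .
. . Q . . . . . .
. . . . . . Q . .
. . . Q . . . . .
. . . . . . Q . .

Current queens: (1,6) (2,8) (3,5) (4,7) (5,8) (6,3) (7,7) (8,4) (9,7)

Same column: (2,8)–(5,8) (column 8); (4,7)–(7,7) (column 7); (4,7)–(9,7) (column 7); (7,7)–(9,7) (column 7).
Same diagonal: (4,7)–(5,8) (|4−5| = |7−8| = 1).
Total attacking pairs: 5.

5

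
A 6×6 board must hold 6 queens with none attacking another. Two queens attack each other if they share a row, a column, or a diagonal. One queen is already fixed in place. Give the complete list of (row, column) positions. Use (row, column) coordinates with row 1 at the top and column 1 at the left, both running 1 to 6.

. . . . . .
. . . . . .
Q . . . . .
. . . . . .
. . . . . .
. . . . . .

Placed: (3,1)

(1,5) (2,3) (3,1) (4,6) (5,4) (6,2)

Row 1: attacked by (3,1)→{1,3}. Safe: 2, 4, 5, 6. Place at column 5.
Row 2: attacked by (1,5)→{4,5,6}; (3,1)→{1,2}. Safe: 3. Place at column 3.
Row 4: attacked by (1,5)→{2,5}; (2,3)→{1,3,5}; (3,1)→{1,2}. Safe: 4, 6. Place at column 6.
Row 5: attacked by (1,5)→{1,5}; (2,3)→{3,6}; (3,1)→{1,3}; (4,6)→{5,6}. Safe: 2, 4. Place at column 4.
Row 6: attacked by (1,5)→{5}; (2,3)→{3}; (3,1)→{1,4}; (4,6)→{4,6}; (5,4)→{3,4,5}. Safe: 2. Place at column 2.
Columns [5, 3, 1, 6, 4, 2], r−c [-4, -1, 2, -2, 1, 4], r+c [6, 5, 4, 10, 9, 8] are all distinct, so no two queens attack.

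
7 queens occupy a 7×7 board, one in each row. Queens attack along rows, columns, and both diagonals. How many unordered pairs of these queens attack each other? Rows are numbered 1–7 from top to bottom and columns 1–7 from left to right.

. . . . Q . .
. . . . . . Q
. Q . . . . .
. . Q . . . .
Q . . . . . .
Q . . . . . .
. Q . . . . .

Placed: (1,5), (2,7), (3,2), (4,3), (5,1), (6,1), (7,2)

7

Same column: (3,2)–(7,2) (column 2); (5,1)–(6,1) (column 1).
Same diagonal: (1,5)–(5,1) (|1−5| = |5−1| = 4); (2,7)–(7,2) (|2−7| = |7−2| = 5); (3,2)–(4,3) (|3−4| = |2−3| = 1); (4,3)–(6,1) (|4−6| = |3−1| = 2); (6,1)–(7,2) (|6−7| = |1−2| = 1).
Total attacking pairs: 7.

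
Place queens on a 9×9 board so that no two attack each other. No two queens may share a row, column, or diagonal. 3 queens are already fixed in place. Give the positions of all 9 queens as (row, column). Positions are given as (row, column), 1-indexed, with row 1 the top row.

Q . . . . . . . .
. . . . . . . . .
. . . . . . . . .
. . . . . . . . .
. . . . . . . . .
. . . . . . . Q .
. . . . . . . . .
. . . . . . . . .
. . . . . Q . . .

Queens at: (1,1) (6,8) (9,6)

Row 2: attacked by (1,1)→{1,2}; (6,8)→{4,8}; (9,6)→{6}. Safe: 3, 5, 7, 9. Place at column 5.
Row 3: attacked by (1,1)→{1,3}; (2,5)→{4,5,6}; (6,8)→{5,8}; (9,6)→{6}. Safe: 2, 7, 9. Place at column 7.
Row 4: attacked by (1,1)→{1,4}; (2,5)→{3,5,7}; (3,7)→{6,7,8}; (6,8)→{6,8}; (9,6)→{1,6}. Safe: 2, 9. Place at column 9.
Row 5: attacked by (1,1)→{1,5}; (2,5)→{2,5,8}; (3,7)→{5,7,9}; (4,9)→{8,9}; (6,8)→{7,8,9}; (9,6)→{2,6}. Safe: 3, 4. Place at column 3.
Row 7: attacked by (1,1)→{1,7}; (2,5)→{5}; (3,7)→{3,7}; (4,9)→{6,9}; (5,3)→{1,3,5}; (6,8)→{7,8,9}; (9,6)→{4,6,8}. Safe: 2. Place at column 2.
Row 8: attacked by (1,1)→{1,8}; (2,5)→{5}; (3,7)→{2,7}; (4,9)→{5,9}; (5,3)→{3,6}; (6,8)→{6,8}; (7,2)→{1,2,3}; (9,6)→{5,6,7}. Safe: 4. Place at column 4.
Columns [1, 5, 7, 9, 3, 8, 2, 4, 6], r−c [0, -3, -4, -5, 2, -2, 5, 4, 3], r+c [2, 7, 10, 13, 8, 14, 9, 12, 15] are all distinct, so no two queens attack.

(1,1) (2,5) (3,7) (4,9) (5,3) (6,8) (7,2) (8,4) (9,6)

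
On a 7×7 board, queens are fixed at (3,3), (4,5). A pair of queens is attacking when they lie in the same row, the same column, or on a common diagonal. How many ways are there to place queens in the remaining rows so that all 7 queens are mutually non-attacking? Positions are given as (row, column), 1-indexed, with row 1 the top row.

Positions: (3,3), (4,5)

1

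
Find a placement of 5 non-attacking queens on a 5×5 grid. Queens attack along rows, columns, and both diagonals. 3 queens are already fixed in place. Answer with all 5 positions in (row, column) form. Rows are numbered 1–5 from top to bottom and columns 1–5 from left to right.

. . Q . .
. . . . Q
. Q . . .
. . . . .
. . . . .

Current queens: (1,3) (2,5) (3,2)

Row 4: attacked by (1,3)→{3}; (2,5)→{3,5}; (3,2)→{1,2,3}. Safe: 4. Place at column 4.
Row 5: attacked by (1,3)→{3}; (2,5)→{2,5}; (3,2)→{2,4}; (4,4)→{3,4,5}. Safe: 1. Place at column 1.
Columns [3, 5, 2, 4, 1], r−c [-2, -3, 1, 0, 4], r+c [4, 7, 5, 8, 6] are all distinct, so no two queens attack.

(1,3) (2,5) (3,2) (4,4) (5,1)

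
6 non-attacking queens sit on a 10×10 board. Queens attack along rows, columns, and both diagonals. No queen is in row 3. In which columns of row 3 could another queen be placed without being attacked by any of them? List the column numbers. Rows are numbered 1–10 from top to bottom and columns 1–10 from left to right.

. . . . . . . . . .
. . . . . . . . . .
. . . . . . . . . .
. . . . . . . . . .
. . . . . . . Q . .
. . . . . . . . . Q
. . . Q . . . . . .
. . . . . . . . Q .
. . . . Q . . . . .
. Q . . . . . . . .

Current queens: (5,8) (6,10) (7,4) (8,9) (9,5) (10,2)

(5,8) attacks row 3 at column 8 and diagonals 6, 10.
(6,10) attacks row 3 at column 10 and diagonals 7.
(7,4) attacks row 3 at column 4 and diagonals 8.
(8,9) attacks row 3 at column 9 and diagonals 4.
(9,5) attacks row 3 at column 5.
(10,2) attacks row 3 at column 2 and diagonals 9.
Attacked columns: {2, 4, 5, 6, 7, 8, 9, 10}. Safe: {1, 3}.

columns 1, 3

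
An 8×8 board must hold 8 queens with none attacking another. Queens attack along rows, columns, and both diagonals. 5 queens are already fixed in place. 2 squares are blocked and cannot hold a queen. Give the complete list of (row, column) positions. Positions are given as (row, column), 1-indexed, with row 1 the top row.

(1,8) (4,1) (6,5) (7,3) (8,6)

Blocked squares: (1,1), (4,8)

Row 2: attacked by (1,8)→{7,8}; (4,1)→{1,3}; (6,5)→{1,5}; (7,3)→{3,8}; (8,6)→{6}. Safe: 2, 4. Place at column 2.
Row 3: attacked by (1,8)→{6,8}; (2,2)→{1,2,3}; (4,1)→{1,2}; (6,5)→{2,5,8}; (7,3)→{3,7}; (8,6)→{1,6}. Safe: 4. Place at column 4.
Row 5: attacked by (1,8)→{4,8}; (2,2)→{2,5}; (3,4)→{2,4,6}; (4,1)→{1,2}; (6,5)→{4,5,6}; (7,3)→{1,3,5}; (8,6)→{3,6}. Safe: 7. Place at column 7.
Columns [8, 2, 4, 1, 7, 5, 3, 6], r−c [-7, 0, -1, 3, -2, 1, 4, 2], r+c [9, 4, 7, 5, 12, 11, 10, 14] are all distinct, so no two queens attack.

(1,8) (2,2) (3,4) (4,1) (5,7) (6,5) (7,3) (8,6)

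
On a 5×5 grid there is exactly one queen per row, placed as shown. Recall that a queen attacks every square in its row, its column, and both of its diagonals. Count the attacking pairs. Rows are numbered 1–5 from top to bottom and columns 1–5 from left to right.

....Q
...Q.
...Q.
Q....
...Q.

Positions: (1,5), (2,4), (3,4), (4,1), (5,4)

4

Same column: (2,4)–(3,4) (column 4); (2,4)–(5,4) (column 4); (3,4)–(5,4) (column 4).
Same diagonal: (1,5)–(2,4) (|1−2| = |5−4| = 1).
Total attacking pairs: 4.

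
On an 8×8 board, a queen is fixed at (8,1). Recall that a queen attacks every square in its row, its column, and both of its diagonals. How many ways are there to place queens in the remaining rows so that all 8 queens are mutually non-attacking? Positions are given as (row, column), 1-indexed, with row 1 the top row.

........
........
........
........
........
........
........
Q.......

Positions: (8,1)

Branch on row 1: col 2 → 0; col 3 → 2; col 4 → 1; col 5 → 1; col 6 → 0; col 7 → 0.
Sum: 0 + 2 + 1 + 1 + 0 + 0 = 4.

4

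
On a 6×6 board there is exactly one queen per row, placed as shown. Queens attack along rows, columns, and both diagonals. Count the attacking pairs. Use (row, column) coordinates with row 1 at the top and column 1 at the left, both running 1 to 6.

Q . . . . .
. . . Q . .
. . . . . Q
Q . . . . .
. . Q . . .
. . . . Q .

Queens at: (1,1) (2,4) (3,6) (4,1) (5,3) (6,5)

1

Same column: (1,1)–(4,1) (column 1).
Total attacking pairs: 1.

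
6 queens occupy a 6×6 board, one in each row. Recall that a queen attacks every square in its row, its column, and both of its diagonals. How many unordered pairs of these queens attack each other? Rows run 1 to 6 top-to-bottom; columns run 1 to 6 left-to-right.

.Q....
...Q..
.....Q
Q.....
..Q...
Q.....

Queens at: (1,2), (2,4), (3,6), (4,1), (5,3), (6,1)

1

Same column: (4,1)–(6,1) (column 1).
Total attacking pairs: 1.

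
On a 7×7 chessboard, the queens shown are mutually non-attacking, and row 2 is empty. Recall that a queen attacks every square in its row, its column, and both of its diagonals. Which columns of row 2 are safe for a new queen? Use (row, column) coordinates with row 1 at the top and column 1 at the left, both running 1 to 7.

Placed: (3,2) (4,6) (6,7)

(3,2) attacks row 2 at column 2 and diagonals 1, 3.
(4,6) attacks row 2 at column 6 and diagonals 4.
(6,7) attacks row 2 at column 7 and diagonals 3.
Attacked columns: {1, 2, 3, 4, 6, 7}. Safe: {5}.

columns 5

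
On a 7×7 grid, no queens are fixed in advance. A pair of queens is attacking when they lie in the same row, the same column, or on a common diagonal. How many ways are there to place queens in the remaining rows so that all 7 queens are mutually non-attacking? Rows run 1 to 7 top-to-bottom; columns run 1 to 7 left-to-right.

Branch on row 1: col 1 → 4; col 2 → 7; col 3 → 6; col 4 → 6; col 5 → 6; col 6 → 7; col 7 → 4.
Sum: 4 + 7 + 6 + 6 + 6 + 7 + 4 = 40.
(This is the classic 7-queens count.)

40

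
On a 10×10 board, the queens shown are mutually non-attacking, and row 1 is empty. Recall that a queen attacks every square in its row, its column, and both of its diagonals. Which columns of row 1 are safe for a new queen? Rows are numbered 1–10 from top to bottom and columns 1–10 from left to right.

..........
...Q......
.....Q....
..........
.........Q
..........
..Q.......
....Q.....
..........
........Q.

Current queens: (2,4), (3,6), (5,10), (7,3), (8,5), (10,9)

(2,4) attacks row 1 at column 4 and diagonals 3, 5.
(3,6) attacks row 1 at column 6 and diagonals 4, 8.
(5,10) attacks row 1 at column 10 and diagonals 6.
(7,3) attacks row 1 at column 3 and diagonals 9.
(8,5) attacks row 1 at column 5.
(10,9) attacks row 1 at column 9.
Attacked columns: {3, 4, 5, 6, 8, 9, 10}. Safe: {1, 2, 7}.

columns 1, 2, 7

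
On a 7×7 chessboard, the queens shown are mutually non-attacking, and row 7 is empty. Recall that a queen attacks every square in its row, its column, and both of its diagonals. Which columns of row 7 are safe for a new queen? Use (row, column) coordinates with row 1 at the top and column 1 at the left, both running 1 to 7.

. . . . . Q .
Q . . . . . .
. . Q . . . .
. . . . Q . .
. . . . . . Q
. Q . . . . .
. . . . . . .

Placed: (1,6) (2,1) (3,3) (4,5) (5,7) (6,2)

columns 4

(1,6) attacks row 7 at column 6.
(2,1) attacks row 7 at column 1 and diagonals 6.
(3,3) attacks row 7 at column 3 and diagonals 7.
(4,5) attacks row 7 at column 5 and diagonals 2.
(5,7) attacks row 7 at column 7 and diagonals 5.
(6,2) attacks row 7 at column 2 and diagonals 1, 3.
Attacked columns: {1, 2, 3, 5, 6, 7}. Safe: {4}.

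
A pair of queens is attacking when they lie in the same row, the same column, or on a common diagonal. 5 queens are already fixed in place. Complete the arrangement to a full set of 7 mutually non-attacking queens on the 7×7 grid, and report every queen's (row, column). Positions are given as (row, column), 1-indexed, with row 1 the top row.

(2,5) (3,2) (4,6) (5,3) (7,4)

(1,1) (2,5) (3,2) (4,6) (5,3) (6,7) (7,4)

Row 1: attacked by (2,5)→{4,5,6}; (3,2)→{2,4}; (4,6)→{3,6}; (5,3)→{3,7}; (7,4)→{4}. Safe: 1. Place at column 1.
Row 6: attacked by (1,1)→{1,6}; (2,5)→{1,5}; (3,2)→{2,5}; (4,6)→{4,6}; (5,3)→{2,3,4}; (7,4)→{3,4,5}. Safe: 7. Place at column 7.
Columns [1, 5, 2, 6, 3, 7, 4], r−c [0, -3, 1, -2, 2, -1, 3], r+c [2, 7, 5, 10, 8, 13, 11] are all distinct, so no two queens attack.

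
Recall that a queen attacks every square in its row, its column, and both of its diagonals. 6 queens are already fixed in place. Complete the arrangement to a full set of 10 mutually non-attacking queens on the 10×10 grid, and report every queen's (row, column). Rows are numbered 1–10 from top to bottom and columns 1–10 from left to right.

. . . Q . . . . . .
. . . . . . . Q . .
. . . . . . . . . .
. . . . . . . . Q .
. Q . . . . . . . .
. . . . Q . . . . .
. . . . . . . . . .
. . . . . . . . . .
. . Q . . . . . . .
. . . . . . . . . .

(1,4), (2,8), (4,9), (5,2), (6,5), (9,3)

(1,4) (2,8) (3,1) (4,9) (5,2) (6,5) (7,7) (8,10) (9,3) (10,6)

Row 3: attacked by (1,4)→{2,4,6}; (2,8)→{7,8,9}; (4,9)→{8,9,10}; (5,2)→{2,4}; (6,5)→{2,5,8}; (9,3)→{3,9}. Safe: 1. Place at column 1.
Row 7: attacked by (1,4)→{4,10}; (2,8)→{3,8}; (3,1)→{1,5}; (4,9)→{6,9}; (5,2)→{2,4}; (6,5)→{4,5,6}; (9,3)→{1,3,5}. Safe: 7. Place at column 7.
Row 8: attacked by (1,4)→{4}; (2,8)→{2,8}; (3,1)→{1,6}; (4,9)→{5,9}; (5,2)→{2,5}; (6,5)→{3,5,7}; (7,7)→{6,7,8}; (9,3)→{2,3,4}. Safe: 10. Place at column 10.
Row 10: attacked by (1,4)→{4}; (2,8)→{8}; (3,1)→{1,8}; (4,9)→{3,9}; (5,2)→{2,7}; (6,5)→{1,5,9}; (7,7)→{4,7,10}; (8,10)→{8,10}; (9,3)→{2,3,4}. Safe: 6. Place at column 6.
Columns [4, 8, 1, 9, 2, 5, 7, 10, 3, 6], r−c [-3, -6, 2, -5, 3, 1, 0, -2, 6, 4], r+c [5, 10, 4, 13, 7, 11, 14, 18, 12, 16] are all distinct, so no two queens attack.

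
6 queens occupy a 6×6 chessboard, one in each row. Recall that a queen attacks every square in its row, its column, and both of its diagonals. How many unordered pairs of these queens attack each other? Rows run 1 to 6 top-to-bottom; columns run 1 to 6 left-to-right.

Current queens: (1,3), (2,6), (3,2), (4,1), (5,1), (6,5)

Same column: (4,1)–(5,1) (column 1).
Same diagonal: (3,2)–(4,1) (|3−4| = |2−1| = 1); (3,2)–(6,5) (|3−6| = |2−5| = 3).
Total attacking pairs: 3.

3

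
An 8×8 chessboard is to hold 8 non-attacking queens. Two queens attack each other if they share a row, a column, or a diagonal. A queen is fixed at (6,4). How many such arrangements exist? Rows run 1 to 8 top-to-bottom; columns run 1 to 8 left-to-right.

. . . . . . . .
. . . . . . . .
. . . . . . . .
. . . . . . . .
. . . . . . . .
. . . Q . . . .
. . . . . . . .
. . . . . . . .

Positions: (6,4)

Branch on row 1: col 1 → 2; col 2 → 2; col 3 → 3; col 5 → 1; col 6 → 2; col 7 → 2; col 8 → 0.
Sum: 2 + 2 + 3 + 1 + 2 + 2 + 0 = 12.

12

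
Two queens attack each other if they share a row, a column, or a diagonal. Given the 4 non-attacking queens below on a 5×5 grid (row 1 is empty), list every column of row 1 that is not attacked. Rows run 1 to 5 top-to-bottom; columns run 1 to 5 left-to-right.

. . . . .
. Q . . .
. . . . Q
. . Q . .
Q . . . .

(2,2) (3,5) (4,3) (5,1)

(2,2) attacks row 1 at column 2 and diagonals 1, 3.
(3,5) attacks row 1 at column 5 and diagonals 3.
(4,3) attacks row 1 at column 3.
(5,1) attacks row 1 at column 1 and diagonals 5.
Attacked columns: {1, 2, 3, 5}. Safe: {4}.

columns 4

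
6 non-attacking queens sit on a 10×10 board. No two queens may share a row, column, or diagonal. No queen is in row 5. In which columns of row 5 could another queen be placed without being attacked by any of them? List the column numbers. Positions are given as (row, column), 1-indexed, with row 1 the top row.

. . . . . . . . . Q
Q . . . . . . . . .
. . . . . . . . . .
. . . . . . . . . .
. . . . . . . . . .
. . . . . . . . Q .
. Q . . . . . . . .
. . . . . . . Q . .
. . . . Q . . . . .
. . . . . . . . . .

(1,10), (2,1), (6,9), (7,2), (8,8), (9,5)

(1,10) attacks row 5 at column 10 and diagonals 6.
(2,1) attacks row 5 at column 1 and diagonals 4.
(6,9) attacks row 5 at column 9 and diagonals 8, 10.
(7,2) attacks row 5 at column 2 and diagonals 4.
(8,8) attacks row 5 at column 8 and diagonals 5.
(9,5) attacks row 5 at column 5 and diagonals 1, 9.
Attacked columns: {1, 2, 4, 5, 6, 8, 9, 10}. Safe: {3, 7}.

columns 3, 7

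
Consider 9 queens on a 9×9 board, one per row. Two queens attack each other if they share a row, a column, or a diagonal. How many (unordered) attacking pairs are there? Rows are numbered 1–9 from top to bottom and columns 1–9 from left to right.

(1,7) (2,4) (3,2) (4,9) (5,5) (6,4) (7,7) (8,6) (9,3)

6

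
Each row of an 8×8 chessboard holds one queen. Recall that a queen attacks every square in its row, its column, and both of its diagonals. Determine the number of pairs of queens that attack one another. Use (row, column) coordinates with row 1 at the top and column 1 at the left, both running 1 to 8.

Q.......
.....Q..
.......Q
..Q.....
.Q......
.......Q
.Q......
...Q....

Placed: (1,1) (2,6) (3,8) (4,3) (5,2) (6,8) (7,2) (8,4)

3

Same column: (3,8)–(6,8) (column 8); (5,2)–(7,2) (column 2).
Same diagonal: (4,3)–(5,2) (|4−5| = |3−2| = 1).
Total attacking pairs: 3.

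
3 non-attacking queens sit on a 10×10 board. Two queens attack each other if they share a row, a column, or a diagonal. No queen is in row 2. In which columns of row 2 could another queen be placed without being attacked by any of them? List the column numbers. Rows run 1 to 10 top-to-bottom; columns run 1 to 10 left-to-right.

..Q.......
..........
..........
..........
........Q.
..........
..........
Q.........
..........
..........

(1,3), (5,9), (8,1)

columns 5, 8, 10

(1,3) attacks row 2 at column 3 and diagonals 2, 4.
(5,9) attacks row 2 at column 9 and diagonals 6.
(8,1) attacks row 2 at column 1 and diagonals 7.
Attacked columns: {1, 2, 3, 4, 6, 7, 9}. Safe: {5, 8, 10}.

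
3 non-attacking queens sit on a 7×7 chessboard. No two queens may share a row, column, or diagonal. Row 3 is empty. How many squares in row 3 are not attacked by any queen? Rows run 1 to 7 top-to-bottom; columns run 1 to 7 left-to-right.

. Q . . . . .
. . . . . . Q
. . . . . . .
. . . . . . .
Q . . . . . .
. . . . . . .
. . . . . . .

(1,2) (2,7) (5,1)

1

(1,2) attacks row 3 at column 2 and diagonals 4.
(2,7) attacks row 3 at column 7 and diagonals 6.
(5,1) attacks row 3 at column 1 and diagonals 3.
Attacked columns: {1, 2, 3, 4, 6, 7}. Safe: {5}.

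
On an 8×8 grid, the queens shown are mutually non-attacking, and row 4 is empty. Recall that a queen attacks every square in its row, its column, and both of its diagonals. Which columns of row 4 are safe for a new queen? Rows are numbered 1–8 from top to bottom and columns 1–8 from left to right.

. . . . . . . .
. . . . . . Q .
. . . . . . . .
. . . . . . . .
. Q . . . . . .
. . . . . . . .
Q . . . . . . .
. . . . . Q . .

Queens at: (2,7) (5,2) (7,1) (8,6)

(2,7) attacks row 4 at column 7 and diagonals 5.
(5,2) attacks row 4 at column 2 and diagonals 1, 3.
(7,1) attacks row 4 at column 1 and diagonals 4.
(8,6) attacks row 4 at column 6 and diagonals 2.
Attacked columns: {1, 2, 3, 4, 5, 6, 7}. Safe: {8}.

columns 8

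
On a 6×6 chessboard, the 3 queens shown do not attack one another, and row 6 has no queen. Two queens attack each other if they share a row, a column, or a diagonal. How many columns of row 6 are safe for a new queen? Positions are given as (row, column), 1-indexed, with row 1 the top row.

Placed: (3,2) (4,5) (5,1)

2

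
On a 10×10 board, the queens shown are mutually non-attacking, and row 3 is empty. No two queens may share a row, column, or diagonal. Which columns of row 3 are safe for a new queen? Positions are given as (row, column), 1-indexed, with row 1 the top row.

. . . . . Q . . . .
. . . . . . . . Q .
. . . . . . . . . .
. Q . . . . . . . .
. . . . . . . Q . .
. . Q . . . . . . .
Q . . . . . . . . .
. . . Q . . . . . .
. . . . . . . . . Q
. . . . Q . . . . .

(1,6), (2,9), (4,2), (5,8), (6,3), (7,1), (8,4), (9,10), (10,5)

(1,6) attacks row 3 at column 6 and diagonals 4, 8.
(2,9) attacks row 3 at column 9 and diagonals 8, 10.
(4,2) attacks row 3 at column 2 and diagonals 1, 3.
(5,8) attacks row 3 at column 8 and diagonals 6, 10.
(6,3) attacks row 3 at column 3 and diagonals 6.
(7,1) attacks row 3 at column 1 and diagonals 5.
(8,4) attacks row 3 at column 4 and diagonals 9.
(9,10) attacks row 3 at column 10 and diagonals 4.
(10,5) attacks row 3 at column 5.
Attacked columns: {1, 2, 3, 4, 5, 6, 8, 9, 10}. Safe: {7}.

columns 7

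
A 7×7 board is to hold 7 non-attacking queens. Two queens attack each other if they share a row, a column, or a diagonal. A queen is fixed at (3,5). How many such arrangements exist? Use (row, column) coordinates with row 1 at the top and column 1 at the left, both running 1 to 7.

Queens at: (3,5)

6

Branch on row 1: col 1 → 1; col 2 → 1; col 4 → 2; col 6 → 2.
Sum: 1 + 1 + 2 + 2 = 6.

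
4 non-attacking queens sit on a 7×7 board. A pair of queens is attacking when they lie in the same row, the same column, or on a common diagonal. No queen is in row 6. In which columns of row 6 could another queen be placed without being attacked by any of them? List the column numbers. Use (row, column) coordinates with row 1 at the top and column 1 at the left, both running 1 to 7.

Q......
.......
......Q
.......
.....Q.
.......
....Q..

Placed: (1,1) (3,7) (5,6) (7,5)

columns 2, 3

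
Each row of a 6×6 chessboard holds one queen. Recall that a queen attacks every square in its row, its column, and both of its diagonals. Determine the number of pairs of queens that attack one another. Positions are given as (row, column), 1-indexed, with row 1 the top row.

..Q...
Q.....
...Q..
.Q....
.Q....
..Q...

4

Same column: (1,3)–(6,3) (column 3); (4,2)–(5,2) (column 2).
Same diagonal: (3,4)–(5,2) (|3−5| = |4−2| = 2); (5,2)–(6,3) (|5−6| = |2−3| = 1).
Total attacking pairs: 4.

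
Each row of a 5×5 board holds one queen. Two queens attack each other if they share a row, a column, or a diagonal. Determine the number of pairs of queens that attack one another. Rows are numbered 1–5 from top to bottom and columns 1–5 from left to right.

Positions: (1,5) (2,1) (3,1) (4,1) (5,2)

Same column: (2,1)–(3,1) (column 1); (2,1)–(4,1) (column 1); (3,1)–(4,1) (column 1).
Same diagonal: (4,1)–(5,2) (|4−5| = |1−2| = 1).
Total attacking pairs: 4.

4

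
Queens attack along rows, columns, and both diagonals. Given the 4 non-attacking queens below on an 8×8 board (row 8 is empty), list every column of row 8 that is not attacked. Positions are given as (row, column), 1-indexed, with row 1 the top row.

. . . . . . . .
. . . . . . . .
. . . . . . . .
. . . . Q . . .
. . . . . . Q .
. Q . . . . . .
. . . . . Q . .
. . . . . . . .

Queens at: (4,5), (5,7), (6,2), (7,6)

columns 3, 8

(4,5) attacks row 8 at column 5 and diagonals 1.
(5,7) attacks row 8 at column 7 and diagonals 4.
(6,2) attacks row 8 at column 2 and diagonals 4.
(7,6) attacks row 8 at column 6 and diagonals 5, 7.
Attacked columns: {1, 2, 4, 5, 6, 7}. Safe: {3, 8}.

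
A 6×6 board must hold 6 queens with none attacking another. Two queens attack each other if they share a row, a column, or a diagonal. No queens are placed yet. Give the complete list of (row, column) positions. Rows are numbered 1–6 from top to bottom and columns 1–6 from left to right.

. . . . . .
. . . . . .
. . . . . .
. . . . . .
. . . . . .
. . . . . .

Row 1: Safe: 1, 2, 3, 4, 5, 6. Place at column 3.
Row 2: attacked by (1,3)→{2,3,4}. Safe: 1, 5, 6. Place at column 6.
Row 3: attacked by (1,3)→{1,3,5}; (2,6)→{5,6}. Safe: 2, 4. Place at column 2.
Row 4: attacked by (1,3)→{3,6}; (2,6)→{4,6}; (3,2)→{1,2,3}. Safe: 5. Place at column 5.
Row 5: attacked by (1,3)→{3}; (2,6)→{3,6}; (3,2)→{2,4}; (4,5)→{4,5,6}. Safe: 1. Place at column 1.
Row 6: attacked by (1,3)→{3}; (2,6)→{2,6}; (3,2)→{2,5}; (4,5)→{3,5}; (5,1)→{1,2}. Safe: 4. Place at column 4.
Columns [3, 6, 2, 5, 1, 4], r−c [-2, -4, 1, -1, 4, 2], r+c [4, 8, 5, 9, 6, 10] are all distinct, so no two queens attack.

(1,3) (2,6) (3,2) (4,5) (5,1) (6,4)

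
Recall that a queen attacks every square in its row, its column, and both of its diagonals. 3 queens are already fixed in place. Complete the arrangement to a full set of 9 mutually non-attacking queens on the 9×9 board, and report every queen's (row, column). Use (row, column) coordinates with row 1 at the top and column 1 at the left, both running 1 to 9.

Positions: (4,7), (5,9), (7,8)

Row 1: attacked by (4,7)→{4,7}; (5,9)→{5,9}; (7,8)→{2,8}. Safe: 1, 3, 6. Place at column 6.
Row 2: attacked by (1,6)→{5,6,7}; (4,7)→{5,7,9}; (5,9)→{6,9}; (7,8)→{3,8}. Safe: 1, 2, 4. Place at column 1.
Row 3: attacked by (1,6)→{4,6,8}; (2,1)→{1,2}; (4,7)→{6,7,8}; (5,9)→{7,9}; (7,8)→{4,8}. Safe: 3, 5. Place at column 5.
Row 6: attacked by (1,6)→{1,6}; (2,1)→{1,5}; (3,5)→{2,5,8}; (4,7)→{5,7,9}; (5,9)→{8,9}; (7,8)→{7,8,9}. Safe: 3, 4. Place at column 3.
Row 8: attacked by (1,6)→{6}; (2,1)→{1,7}; (3,5)→{5}; (4,7)→{3,7}; (5,9)→{6,9}; (6,3)→{1,3,5}; (7,8)→{7,8,9}. Safe: 2, 4. Place at column 2.
Row 9: attacked by (1,6)→{6}; (2,1)→{1,8}; (3,5)→{5}; (4,7)→{2,7}; (5,9)→{5,9}; (6,3)→{3,6}; (7,8)→{6,8}; (8,2)→{1,2,3}. Safe: 4. Place at column 4.
Columns [6, 1, 5, 7, 9, 3, 8, 2, 4], r−c [-5, 1, -2, -3, -4, 3, -1, 6, 5], r+c [7, 3, 8, 11, 14, 9, 15, 10, 13] are all distinct, so no two queens attack.

(1,6) (2,1) (3,5) (4,7) (5,9) (6,3) (7,8) (8,2) (9,4)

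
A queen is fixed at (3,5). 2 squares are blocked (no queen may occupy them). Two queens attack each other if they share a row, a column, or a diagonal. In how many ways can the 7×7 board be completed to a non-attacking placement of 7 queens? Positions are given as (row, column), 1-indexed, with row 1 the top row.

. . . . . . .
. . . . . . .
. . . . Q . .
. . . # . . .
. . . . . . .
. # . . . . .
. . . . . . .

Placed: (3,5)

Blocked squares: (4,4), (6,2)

6

Branch on row 1: col 1 → 1; col 2 → 1; col 4 → 2; col 6 → 2.
Sum: 1 + 1 + 2 + 2 = 6.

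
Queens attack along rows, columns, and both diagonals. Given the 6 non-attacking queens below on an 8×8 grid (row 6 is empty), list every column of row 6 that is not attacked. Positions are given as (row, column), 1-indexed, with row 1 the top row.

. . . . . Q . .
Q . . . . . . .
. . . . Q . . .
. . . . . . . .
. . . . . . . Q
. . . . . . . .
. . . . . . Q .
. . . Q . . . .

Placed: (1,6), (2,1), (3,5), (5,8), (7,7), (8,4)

columns 3

(1,6) attacks row 6 at column 6 and diagonals 1.
(2,1) attacks row 6 at column 1 and diagonals 5.
(3,5) attacks row 6 at column 5 and diagonals 2, 8.
(5,8) attacks row 6 at column 8 and diagonals 7.
(7,7) attacks row 6 at column 7 and diagonals 6, 8.
(8,4) attacks row 6 at column 4 and diagonals 2, 6.
Attacked columns: {1, 2, 4, 5, 6, 7, 8}. Safe: {3}.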